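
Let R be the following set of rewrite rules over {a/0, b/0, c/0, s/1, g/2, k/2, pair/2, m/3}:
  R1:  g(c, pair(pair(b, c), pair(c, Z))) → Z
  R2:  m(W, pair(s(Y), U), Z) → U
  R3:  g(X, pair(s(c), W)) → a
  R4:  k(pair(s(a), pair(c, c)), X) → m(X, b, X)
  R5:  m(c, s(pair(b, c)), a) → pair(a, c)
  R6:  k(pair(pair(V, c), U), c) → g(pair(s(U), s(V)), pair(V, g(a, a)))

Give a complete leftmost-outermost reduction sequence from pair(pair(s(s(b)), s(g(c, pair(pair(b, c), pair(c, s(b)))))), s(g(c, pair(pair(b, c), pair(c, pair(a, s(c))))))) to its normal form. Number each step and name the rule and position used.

1. pair(pair(s(s(b)), s(g(c, pair(pair(b, c), pair(c, s(b)))))), s(g(c, pair(pair(b, c), pair(c, pair(a, s(c)))))))  →  pair(pair(s(s(b)), s(s(b))), s(g(c, pair(pair(b, c), pair(c, pair(a, s(c)))))))   [R1 at 1.2.1]
2. pair(pair(s(s(b)), s(s(b))), s(g(c, pair(pair(b, c), pair(c, pair(a, s(c)))))))  →  pair(pair(s(s(b)), s(s(b))), s(pair(a, s(c))))   [R1 at 2.1]

pair(pair(s(s(b)), s(s(b))), s(pair(a, s(c))))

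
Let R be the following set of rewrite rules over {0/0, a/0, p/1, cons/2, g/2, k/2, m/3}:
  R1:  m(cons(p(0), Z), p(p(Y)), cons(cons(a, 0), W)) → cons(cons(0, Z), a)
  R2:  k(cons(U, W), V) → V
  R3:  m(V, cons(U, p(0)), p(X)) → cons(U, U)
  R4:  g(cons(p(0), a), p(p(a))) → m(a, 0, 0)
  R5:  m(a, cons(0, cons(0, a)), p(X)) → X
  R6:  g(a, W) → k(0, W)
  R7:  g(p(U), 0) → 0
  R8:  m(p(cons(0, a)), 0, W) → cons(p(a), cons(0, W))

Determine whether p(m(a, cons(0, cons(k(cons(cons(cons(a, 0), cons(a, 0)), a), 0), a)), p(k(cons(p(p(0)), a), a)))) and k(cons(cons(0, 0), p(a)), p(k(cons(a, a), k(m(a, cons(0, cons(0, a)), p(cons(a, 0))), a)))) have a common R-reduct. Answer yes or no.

Reduce t₁ = p(m(a, cons(0, cons(k(cons(cons(cons(a, 0), cons(a, 0)), a), 0), a)), p(k(cons(p(p(0)), a), a)))):
1. p(m(a, cons(0, cons(k(cons(cons(cons(a, 0), cons(a, 0)), a), 0), a)), p(k(cons(p(p(0)), a), a))))  →  p(m(a, cons(0, cons(0, a)), p(k(cons(p(p(0)), a), a))))   [R2 at 1.2.2.1]
2. p(m(a, cons(0, cons(0, a)), p(k(cons(p(p(0)), a), a))))  →  p(k(cons(p(p(0)), a), a))   [R5 at 1]
3. p(k(cons(p(p(0)), a), a))  →  p(a)   [R2 at 1]

Reduce t₂ = k(cons(cons(0, 0), p(a)), p(k(cons(a, a), k(m(a, cons(0, cons(0, a)), p(cons(a, 0))), a)))):
1. k(cons(cons(0, 0), p(a)), p(k(cons(a, a), k(m(a, cons(0, cons(0, a)), p(cons(a, 0))), a))))  →  p(k(cons(a, a), k(m(a, cons(0, cons(0, a)), p(cons(a, 0))), a)))   [R2 at ε]
2. p(k(cons(a, a), k(m(a, cons(0, cons(0, a)), p(cons(a, 0))), a)))  →  p(k(m(a, cons(0, cons(0, a)), p(cons(a, 0))), a))   [R2 at 1]
3. p(k(m(a, cons(0, cons(0, a)), p(cons(a, 0))), a))  →  p(k(cons(a, 0), a))   [R5 at 1.1]
4. p(k(cons(a, 0), a))  →  p(a)   [R2 at 1]

yes — NF(t₁) = p(a), NF(t₂) = p(a)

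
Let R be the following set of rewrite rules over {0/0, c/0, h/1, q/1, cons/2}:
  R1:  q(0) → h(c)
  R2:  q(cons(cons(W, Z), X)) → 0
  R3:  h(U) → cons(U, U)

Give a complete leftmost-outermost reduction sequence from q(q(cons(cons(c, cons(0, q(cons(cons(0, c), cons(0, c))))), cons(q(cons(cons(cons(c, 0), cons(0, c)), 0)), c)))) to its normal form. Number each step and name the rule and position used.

cons(c, c)

1. q(q(cons(cons(c, cons(0, q(cons(cons(0, c), cons(0, c))))), cons(q(cons(cons(cons(c, 0), cons(0, c)), 0)), c))))  →  q(0)   [R2 at 1]
2. q(0)  →  h(c)   [R1 at ε]
3. h(c)  →  cons(c, c)   [R3 at ε]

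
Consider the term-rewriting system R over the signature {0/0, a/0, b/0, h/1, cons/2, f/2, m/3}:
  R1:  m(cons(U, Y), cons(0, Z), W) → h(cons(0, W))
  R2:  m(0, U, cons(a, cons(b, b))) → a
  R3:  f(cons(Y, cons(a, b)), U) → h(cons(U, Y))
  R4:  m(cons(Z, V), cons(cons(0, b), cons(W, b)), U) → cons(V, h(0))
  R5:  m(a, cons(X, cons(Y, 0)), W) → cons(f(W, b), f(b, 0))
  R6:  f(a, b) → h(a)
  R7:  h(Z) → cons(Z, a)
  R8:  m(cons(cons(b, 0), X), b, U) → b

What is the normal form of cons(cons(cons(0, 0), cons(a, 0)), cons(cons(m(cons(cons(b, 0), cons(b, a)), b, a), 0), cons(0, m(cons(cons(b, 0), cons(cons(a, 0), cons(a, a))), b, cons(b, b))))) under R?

1. cons(cons(cons(0, 0), cons(a, 0)), cons(cons(m(cons(cons(b, 0), cons(b, a)), b, a), 0), cons(0, m(cons(cons(b, 0), cons(cons(a, 0), cons(a, a))), b, cons(b, b)))))  →  cons(cons(cons(0, 0), cons(a, 0)), cons(cons(b, 0), cons(0, m(cons(cons(b, 0), cons(cons(a, 0), cons(a, a))), b, cons(b, b)))))   [R8 at 2.1.1]
2. cons(cons(cons(0, 0), cons(a, 0)), cons(cons(b, 0), cons(0, m(cons(cons(b, 0), cons(cons(a, 0), cons(a, a))), b, cons(b, b)))))  →  cons(cons(cons(0, 0), cons(a, 0)), cons(cons(b, 0), cons(0, b)))   [R8 at 2.2.2]

cons(cons(cons(0, 0), cons(a, 0)), cons(cons(b, 0), cons(0, b)))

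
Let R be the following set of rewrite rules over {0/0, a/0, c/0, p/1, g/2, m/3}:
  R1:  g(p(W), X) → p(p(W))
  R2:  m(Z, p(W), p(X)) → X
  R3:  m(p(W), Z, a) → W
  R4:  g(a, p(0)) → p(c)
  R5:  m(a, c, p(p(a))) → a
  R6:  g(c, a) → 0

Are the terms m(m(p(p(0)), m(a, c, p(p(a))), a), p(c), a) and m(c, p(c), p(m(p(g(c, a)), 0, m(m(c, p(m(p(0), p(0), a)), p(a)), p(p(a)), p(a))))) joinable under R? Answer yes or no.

Reduce t₁ = m(m(p(p(0)), m(a, c, p(p(a))), a), p(c), a):
1. m(m(p(p(0)), m(a, c, p(p(a))), a), p(c), a)  →  m(p(0), p(c), a)   [R3 at 1]
2. m(p(0), p(c), a)  →  0   [R3 at ε]

Reduce t₂ = m(c, p(c), p(m(p(g(c, a)), 0, m(m(c, p(m(p(0), p(0), a)), p(a)), p(p(a)), p(a))))):
1. m(c, p(c), p(m(p(g(c, a)), 0, m(m(c, p(m(p(0), p(0), a)), p(a)), p(p(a)), p(a)))))  →  m(p(g(c, a)), 0, m(m(c, p(m(p(0), p(0), a)), p(a)), p(p(a)), p(a)))   [R2 at ε]
2. m(p(g(c, a)), 0, m(m(c, p(m(p(0), p(0), a)), p(a)), p(p(a)), p(a)))  →  m(p(0), 0, m(m(c, p(m(p(0), p(0), a)), p(a)), p(p(a)), p(a)))   [R6 at 1.1]
3. m(p(0), 0, m(m(c, p(m(p(0), p(0), a)), p(a)), p(p(a)), p(a)))  →  m(p(0), 0, a)   [R2 at 3]
4. m(p(0), 0, a)  →  0   [R3 at ε]

yes — NF(t₁) = 0, NF(t₂) = 0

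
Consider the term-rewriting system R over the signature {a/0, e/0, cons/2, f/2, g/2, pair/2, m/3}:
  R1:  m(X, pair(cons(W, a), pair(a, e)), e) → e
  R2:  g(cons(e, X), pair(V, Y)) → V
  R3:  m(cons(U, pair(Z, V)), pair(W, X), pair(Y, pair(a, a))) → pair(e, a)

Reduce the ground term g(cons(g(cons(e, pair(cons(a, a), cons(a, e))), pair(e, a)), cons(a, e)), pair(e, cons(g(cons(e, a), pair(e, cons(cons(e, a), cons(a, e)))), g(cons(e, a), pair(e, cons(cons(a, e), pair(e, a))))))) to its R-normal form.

e

1. g(cons(g(cons(e, pair(cons(a, a), cons(a, e))), pair(e, a)), cons(a, e)), pair(e, cons(g(cons(e, a), pair(e, cons(cons(e, a), cons(a, e)))), g(cons(e, a), pair(e, cons(cons(a, e), pair(e, a)))))))  →  g(cons(e, cons(a, e)), pair(e, cons(g(cons(e, a), pair(e, cons(cons(e, a), cons(a, e)))), g(cons(e, a), pair(e, cons(cons(a, e), pair(e, a)))))))   [R2 at 1.1]
2. g(cons(e, cons(a, e)), pair(e, cons(g(cons(e, a), pair(e, cons(cons(e, a), cons(a, e)))), g(cons(e, a), pair(e, cons(cons(a, e), pair(e, a)))))))  →  e   [R2 at ε]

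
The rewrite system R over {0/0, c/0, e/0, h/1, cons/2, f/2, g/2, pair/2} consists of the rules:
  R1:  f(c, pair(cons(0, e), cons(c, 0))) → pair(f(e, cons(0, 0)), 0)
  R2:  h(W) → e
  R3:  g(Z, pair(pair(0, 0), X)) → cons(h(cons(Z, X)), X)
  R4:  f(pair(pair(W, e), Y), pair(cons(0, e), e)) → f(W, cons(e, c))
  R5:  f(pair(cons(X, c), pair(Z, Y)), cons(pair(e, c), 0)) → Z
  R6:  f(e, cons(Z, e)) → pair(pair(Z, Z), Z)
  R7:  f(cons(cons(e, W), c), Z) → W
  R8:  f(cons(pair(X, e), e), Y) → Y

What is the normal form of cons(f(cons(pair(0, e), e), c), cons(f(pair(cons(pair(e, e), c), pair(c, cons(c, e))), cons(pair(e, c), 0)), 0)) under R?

cons(c, cons(c, 0))

1. cons(f(cons(pair(0, e), e), c), cons(f(pair(cons(pair(e, e), c), pair(c, cons(c, e))), cons(pair(e, c), 0)), 0))  →  cons(c, cons(f(pair(cons(pair(e, e), c), pair(c, cons(c, e))), cons(pair(e, c), 0)), 0))   [R8 at 1]
2. cons(c, cons(f(pair(cons(pair(e, e), c), pair(c, cons(c, e))), cons(pair(e, c), 0)), 0))  →  cons(c, cons(c, 0))   [R5 at 2.1]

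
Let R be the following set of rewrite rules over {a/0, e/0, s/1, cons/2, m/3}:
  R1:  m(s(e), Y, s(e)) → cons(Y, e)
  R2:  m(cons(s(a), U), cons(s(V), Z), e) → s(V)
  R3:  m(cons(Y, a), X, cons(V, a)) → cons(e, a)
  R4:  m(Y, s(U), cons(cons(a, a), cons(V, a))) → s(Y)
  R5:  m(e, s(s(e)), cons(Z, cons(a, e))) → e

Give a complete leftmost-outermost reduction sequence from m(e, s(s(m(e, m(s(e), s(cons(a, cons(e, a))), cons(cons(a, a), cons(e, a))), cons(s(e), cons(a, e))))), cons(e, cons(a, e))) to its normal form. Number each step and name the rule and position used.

1. m(e, s(s(m(e, m(s(e), s(cons(a, cons(e, a))), cons(cons(a, a), cons(e, a))), cons(s(e), cons(a, e))))), cons(e, cons(a, e)))  →  m(e, s(s(m(e, s(s(e)), cons(s(e), cons(a, e))))), cons(e, cons(a, e)))   [R4 at 2.1.1.2]
2. m(e, s(s(m(e, s(s(e)), cons(s(e), cons(a, e))))), cons(e, cons(a, e)))  →  m(e, s(s(e)), cons(e, cons(a, e)))   [R5 at 2.1.1]
3. m(e, s(s(e)), cons(e, cons(a, e)))  →  e   [R5 at ε]

e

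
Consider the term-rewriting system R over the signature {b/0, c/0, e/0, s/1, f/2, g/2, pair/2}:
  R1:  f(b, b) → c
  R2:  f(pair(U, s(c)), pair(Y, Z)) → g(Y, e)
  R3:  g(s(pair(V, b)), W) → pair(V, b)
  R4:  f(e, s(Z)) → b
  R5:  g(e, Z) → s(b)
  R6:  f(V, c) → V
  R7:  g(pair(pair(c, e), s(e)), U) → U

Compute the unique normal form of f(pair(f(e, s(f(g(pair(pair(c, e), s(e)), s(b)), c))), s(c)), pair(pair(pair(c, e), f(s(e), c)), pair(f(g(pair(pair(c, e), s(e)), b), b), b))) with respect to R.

1. f(pair(f(e, s(f(g(pair(pair(c, e), s(e)), s(b)), c))), s(c)), pair(pair(pair(c, e), f(s(e), c)), pair(f(g(pair(pair(c, e), s(e)), b), b), b)))  →  g(pair(pair(c, e), f(s(e), c)), e)   [R2 at ε]
2. g(pair(pair(c, e), f(s(e), c)), e)  →  g(pair(pair(c, e), s(e)), e)   [R6 at 1.2]
3. g(pair(pair(c, e), s(e)), e)  →  e   [R7 at ε]

e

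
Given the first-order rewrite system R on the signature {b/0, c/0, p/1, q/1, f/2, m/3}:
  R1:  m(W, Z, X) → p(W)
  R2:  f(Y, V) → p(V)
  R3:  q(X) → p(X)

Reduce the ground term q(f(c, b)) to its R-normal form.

1. q(f(c, b))  →  p(f(c, b))   [R3 at ε]
2. p(f(c, b))  →  p(p(b))   [R2 at 1]

p(p(b))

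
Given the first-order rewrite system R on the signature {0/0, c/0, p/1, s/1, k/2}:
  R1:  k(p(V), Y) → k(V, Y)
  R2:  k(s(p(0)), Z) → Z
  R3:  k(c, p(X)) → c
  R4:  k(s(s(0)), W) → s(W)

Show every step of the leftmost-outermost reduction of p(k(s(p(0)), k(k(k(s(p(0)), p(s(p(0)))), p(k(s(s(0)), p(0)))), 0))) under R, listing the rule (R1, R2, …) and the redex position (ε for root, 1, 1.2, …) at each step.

p(0)

1. p(k(s(p(0)), k(k(k(s(p(0)), p(s(p(0)))), p(k(s(s(0)), p(0)))), 0)))  →  p(k(k(k(s(p(0)), p(s(p(0)))), p(k(s(s(0)), p(0)))), 0))   [R2 at 1]
2. p(k(k(k(s(p(0)), p(s(p(0)))), p(k(s(s(0)), p(0)))), 0))  →  p(k(k(p(s(p(0))), p(k(s(s(0)), p(0)))), 0))   [R2 at 1.1.1]
3. p(k(k(p(s(p(0))), p(k(s(s(0)), p(0)))), 0))  →  p(k(k(s(p(0)), p(k(s(s(0)), p(0)))), 0))   [R1 at 1.1]
4. p(k(k(s(p(0)), p(k(s(s(0)), p(0)))), 0))  →  p(k(p(k(s(s(0)), p(0))), 0))   [R2 at 1.1]
5. p(k(p(k(s(s(0)), p(0))), 0))  →  p(k(k(s(s(0)), p(0)), 0))   [R1 at 1]
6. p(k(k(s(s(0)), p(0)), 0))  →  p(k(s(p(0)), 0))   [R4 at 1.1]
7. p(k(s(p(0)), 0))  →  p(0)   [R2 at 1]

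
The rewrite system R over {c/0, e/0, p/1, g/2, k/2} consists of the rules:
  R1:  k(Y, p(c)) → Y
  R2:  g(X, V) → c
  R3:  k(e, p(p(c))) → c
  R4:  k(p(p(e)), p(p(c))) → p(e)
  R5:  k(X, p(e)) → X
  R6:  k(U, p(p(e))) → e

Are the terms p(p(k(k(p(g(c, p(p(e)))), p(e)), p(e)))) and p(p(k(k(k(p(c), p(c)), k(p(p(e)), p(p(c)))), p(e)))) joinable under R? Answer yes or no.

yes — NF(t₁) = p(p(p(c))), NF(t₂) = p(p(p(c)))

Reduce t₁ = p(p(k(k(p(g(c, p(p(e)))), p(e)), p(e)))):
1. p(p(k(k(p(g(c, p(p(e)))), p(e)), p(e))))  →  p(p(k(p(g(c, p(p(e)))), p(e))))   [R5 at 1.1]
2. p(p(k(p(g(c, p(p(e)))), p(e))))  →  p(p(p(g(c, p(p(e))))))   [R5 at 1.1]
3. p(p(p(g(c, p(p(e))))))  →  p(p(p(c)))   [R2 at 1.1.1]

Reduce t₂ = p(p(k(k(k(p(c), p(c)), k(p(p(e)), p(p(c)))), p(e)))):
1. p(p(k(k(k(p(c), p(c)), k(p(p(e)), p(p(c)))), p(e))))  →  p(p(k(k(p(c), p(c)), k(p(p(e)), p(p(c))))))   [R5 at 1.1]
2. p(p(k(k(p(c), p(c)), k(p(p(e)), p(p(c))))))  →  p(p(k(p(c), k(p(p(e)), p(p(c))))))   [R1 at 1.1.1]
3. p(p(k(p(c), k(p(p(e)), p(p(c))))))  →  p(p(k(p(c), p(e))))   [R4 at 1.1.2]
4. p(p(k(p(c), p(e))))  →  p(p(p(c)))   [R5 at 1.1]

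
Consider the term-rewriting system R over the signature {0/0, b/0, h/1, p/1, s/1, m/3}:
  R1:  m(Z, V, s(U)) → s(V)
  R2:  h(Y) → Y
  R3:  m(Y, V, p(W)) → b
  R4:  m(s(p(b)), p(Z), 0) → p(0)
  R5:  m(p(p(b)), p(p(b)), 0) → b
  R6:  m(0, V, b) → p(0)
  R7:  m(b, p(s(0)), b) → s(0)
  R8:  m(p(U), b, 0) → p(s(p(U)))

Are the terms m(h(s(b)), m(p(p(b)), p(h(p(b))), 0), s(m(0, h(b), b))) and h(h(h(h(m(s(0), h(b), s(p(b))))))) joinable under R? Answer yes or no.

Reduce t₁ = m(h(s(b)), m(p(p(b)), p(h(p(b))), 0), s(m(0, h(b), b))):
1. m(h(s(b)), m(p(p(b)), p(h(p(b))), 0), s(m(0, h(b), b)))  →  s(m(p(p(b)), p(h(p(b))), 0))   [R1 at ε]
2. s(m(p(p(b)), p(h(p(b))), 0))  →  s(m(p(p(b)), p(p(b)), 0))   [R2 at 1.2.1]
3. s(m(p(p(b)), p(p(b)), 0))  →  s(b)   [R5 at 1]

Reduce t₂ = h(h(h(h(m(s(0), h(b), s(p(b))))))):
1. h(h(h(h(m(s(0), h(b), s(p(b)))))))  →  h(h(h(m(s(0), h(b), s(p(b))))))   [R2 at ε]
2. h(h(h(m(s(0), h(b), s(p(b))))))  →  h(h(m(s(0), h(b), s(p(b)))))   [R2 at ε]
3. h(h(m(s(0), h(b), s(p(b)))))  →  h(m(s(0), h(b), s(p(b))))   [R2 at ε]
4. h(m(s(0), h(b), s(p(b))))  →  m(s(0), h(b), s(p(b)))   [R2 at ε]
5. m(s(0), h(b), s(p(b)))  →  s(h(b))   [R1 at ε]
6. s(h(b))  →  s(b)   [R2 at 1]

yes — NF(t₁) = s(b), NF(t₂) = s(b)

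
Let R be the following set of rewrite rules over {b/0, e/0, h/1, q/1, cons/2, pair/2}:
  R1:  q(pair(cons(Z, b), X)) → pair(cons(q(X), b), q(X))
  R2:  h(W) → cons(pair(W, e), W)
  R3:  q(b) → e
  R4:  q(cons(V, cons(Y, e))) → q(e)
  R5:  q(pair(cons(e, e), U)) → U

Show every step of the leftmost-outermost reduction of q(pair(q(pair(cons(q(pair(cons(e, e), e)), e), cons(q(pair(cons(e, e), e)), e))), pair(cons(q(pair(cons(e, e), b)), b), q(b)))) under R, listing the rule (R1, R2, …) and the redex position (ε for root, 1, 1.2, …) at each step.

1. q(pair(q(pair(cons(q(pair(cons(e, e), e)), e), cons(q(pair(cons(e, e), e)), e))), pair(cons(q(pair(cons(e, e), b)), b), q(b))))  →  q(pair(q(pair(cons(e, e), cons(q(pair(cons(e, e), e)), e))), pair(cons(q(pair(cons(e, e), b)), b), q(b))))   [R5 at 1.1.1.1.1]
2. q(pair(q(pair(cons(e, e), cons(q(pair(cons(e, e), e)), e))), pair(cons(q(pair(cons(e, e), b)), b), q(b))))  →  q(pair(cons(q(pair(cons(e, e), e)), e), pair(cons(q(pair(cons(e, e), b)), b), q(b))))   [R5 at 1.1]
3. q(pair(cons(q(pair(cons(e, e), e)), e), pair(cons(q(pair(cons(e, e), b)), b), q(b))))  →  q(pair(cons(e, e), pair(cons(q(pair(cons(e, e), b)), b), q(b))))   [R5 at 1.1.1]
4. q(pair(cons(e, e), pair(cons(q(pair(cons(e, e), b)), b), q(b))))  →  pair(cons(q(pair(cons(e, e), b)), b), q(b))   [R5 at ε]
5. pair(cons(q(pair(cons(e, e), b)), b), q(b))  →  pair(cons(b, b), q(b))   [R5 at 1.1]
6. pair(cons(b, b), q(b))  →  pair(cons(b, b), e)   [R3 at 2]

pair(cons(b, b), e)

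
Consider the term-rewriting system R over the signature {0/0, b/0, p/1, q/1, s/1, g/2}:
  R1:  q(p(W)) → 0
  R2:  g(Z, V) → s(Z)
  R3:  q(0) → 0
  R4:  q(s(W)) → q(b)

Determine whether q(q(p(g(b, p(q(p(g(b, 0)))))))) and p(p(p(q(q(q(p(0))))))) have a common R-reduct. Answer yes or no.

no — NF(t₁) = 0, NF(t₂) = p(p(p(0)))

Reduce t₁ = q(q(p(g(b, p(q(p(g(b, 0)))))))):
1. q(q(p(g(b, p(q(p(g(b, 0))))))))  →  q(0)   [R1 at 1]
2. q(0)  →  0   [R3 at ε]

Reduce t₂ = p(p(p(q(q(q(p(0))))))):
1. p(p(p(q(q(q(p(0)))))))  →  p(p(p(q(q(0)))))   [R1 at 1.1.1.1.1]
2. p(p(p(q(q(0)))))  →  p(p(p(q(0))))   [R3 at 1.1.1.1]
3. p(p(p(q(0))))  →  p(p(p(0)))   [R3 at 1.1.1]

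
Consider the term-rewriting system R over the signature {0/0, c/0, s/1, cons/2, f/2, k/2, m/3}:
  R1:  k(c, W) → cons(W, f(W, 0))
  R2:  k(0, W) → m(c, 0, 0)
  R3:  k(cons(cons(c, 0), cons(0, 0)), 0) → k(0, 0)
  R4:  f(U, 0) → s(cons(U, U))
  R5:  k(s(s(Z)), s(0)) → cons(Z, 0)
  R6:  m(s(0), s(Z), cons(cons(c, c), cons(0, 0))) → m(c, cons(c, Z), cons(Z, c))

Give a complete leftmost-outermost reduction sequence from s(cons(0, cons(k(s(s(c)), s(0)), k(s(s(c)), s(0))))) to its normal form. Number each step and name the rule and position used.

1. s(cons(0, cons(k(s(s(c)), s(0)), k(s(s(c)), s(0)))))  →  s(cons(0, cons(cons(c, 0), k(s(s(c)), s(0)))))   [R5 at 1.2.1]
2. s(cons(0, cons(cons(c, 0), k(s(s(c)), s(0)))))  →  s(cons(0, cons(cons(c, 0), cons(c, 0))))   [R5 at 1.2.2]

s(cons(0, cons(cons(c, 0), cons(c, 0))))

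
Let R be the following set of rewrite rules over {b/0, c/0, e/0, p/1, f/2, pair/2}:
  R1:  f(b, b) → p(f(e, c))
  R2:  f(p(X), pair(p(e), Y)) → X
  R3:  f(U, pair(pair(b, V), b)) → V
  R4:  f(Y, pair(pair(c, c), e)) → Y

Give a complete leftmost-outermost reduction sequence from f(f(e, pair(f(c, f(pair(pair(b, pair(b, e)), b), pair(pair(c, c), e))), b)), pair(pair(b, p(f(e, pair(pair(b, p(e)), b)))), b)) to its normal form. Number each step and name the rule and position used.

p(p(e))

1. f(f(e, pair(f(c, f(pair(pair(b, pair(b, e)), b), pair(pair(c, c), e))), b)), pair(pair(b, p(f(e, pair(pair(b, p(e)), b)))), b))  →  p(f(e, pair(pair(b, p(e)), b)))   [R3 at ε]
2. p(f(e, pair(pair(b, p(e)), b)))  →  p(p(e))   [R3 at 1]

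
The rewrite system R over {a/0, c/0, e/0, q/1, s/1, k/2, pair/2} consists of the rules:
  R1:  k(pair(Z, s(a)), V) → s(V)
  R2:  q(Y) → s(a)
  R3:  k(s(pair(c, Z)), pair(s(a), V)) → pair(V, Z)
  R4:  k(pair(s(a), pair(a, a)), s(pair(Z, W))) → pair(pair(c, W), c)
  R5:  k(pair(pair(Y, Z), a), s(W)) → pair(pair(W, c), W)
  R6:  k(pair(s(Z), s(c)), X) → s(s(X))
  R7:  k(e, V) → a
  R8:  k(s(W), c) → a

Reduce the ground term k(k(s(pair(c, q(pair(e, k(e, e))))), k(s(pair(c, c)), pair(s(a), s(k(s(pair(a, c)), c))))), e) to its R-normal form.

1. k(k(s(pair(c, q(pair(e, k(e, e))))), k(s(pair(c, c)), pair(s(a), s(k(s(pair(a, c)), c))))), e)  →  k(k(s(pair(c, s(a))), k(s(pair(c, c)), pair(s(a), s(k(s(pair(a, c)), c))))), e)   [R2 at 1.1.1.2]
2. k(k(s(pair(c, s(a))), k(s(pair(c, c)), pair(s(a), s(k(s(pair(a, c)), c))))), e)  →  k(k(s(pair(c, s(a))), pair(s(k(s(pair(a, c)), c)), c)), e)   [R3 at 1.2]
3. k(k(s(pair(c, s(a))), pair(s(k(s(pair(a, c)), c)), c)), e)  →  k(k(s(pair(c, s(a))), pair(s(a), c)), e)   [R8 at 1.2.1.1]
4. k(k(s(pair(c, s(a))), pair(s(a), c)), e)  →  k(pair(c, s(a)), e)   [R3 at 1]
5. k(pair(c, s(a)), e)  →  s(e)   [R1 at ε]

s(e)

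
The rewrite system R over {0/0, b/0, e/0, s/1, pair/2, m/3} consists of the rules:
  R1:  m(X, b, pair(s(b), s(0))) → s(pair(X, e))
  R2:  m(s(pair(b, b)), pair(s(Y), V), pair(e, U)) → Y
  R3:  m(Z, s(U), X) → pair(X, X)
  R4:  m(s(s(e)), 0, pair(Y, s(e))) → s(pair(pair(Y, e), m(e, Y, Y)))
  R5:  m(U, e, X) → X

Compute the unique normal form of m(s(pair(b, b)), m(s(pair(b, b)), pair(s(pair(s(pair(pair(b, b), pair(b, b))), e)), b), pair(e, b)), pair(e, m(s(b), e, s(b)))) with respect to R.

1. m(s(pair(b, b)), m(s(pair(b, b)), pair(s(pair(s(pair(pair(b, b), pair(b, b))), e)), b), pair(e, b)), pair(e, m(s(b), e, s(b))))  →  m(s(pair(b, b)), pair(s(pair(pair(b, b), pair(b, b))), e), pair(e, m(s(b), e, s(b))))   [R2 at 2]
2. m(s(pair(b, b)), pair(s(pair(pair(b, b), pair(b, b))), e), pair(e, m(s(b), e, s(b))))  →  pair(pair(b, b), pair(b, b))   [R2 at ε]

pair(pair(b, b), pair(b, b))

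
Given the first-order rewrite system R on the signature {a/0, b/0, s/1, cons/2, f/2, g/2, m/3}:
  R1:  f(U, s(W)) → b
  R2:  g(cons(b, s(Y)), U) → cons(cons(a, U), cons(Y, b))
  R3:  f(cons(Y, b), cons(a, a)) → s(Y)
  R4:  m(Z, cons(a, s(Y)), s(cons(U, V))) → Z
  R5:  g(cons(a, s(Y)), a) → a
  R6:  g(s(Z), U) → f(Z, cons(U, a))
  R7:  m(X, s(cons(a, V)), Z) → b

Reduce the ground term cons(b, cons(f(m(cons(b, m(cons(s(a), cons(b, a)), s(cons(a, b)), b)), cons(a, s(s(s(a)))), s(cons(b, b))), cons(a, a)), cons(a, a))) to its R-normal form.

cons(b, cons(s(b), cons(a, a)))

1. cons(b, cons(f(m(cons(b, m(cons(s(a), cons(b, a)), s(cons(a, b)), b)), cons(a, s(s(s(a)))), s(cons(b, b))), cons(a, a)), cons(a, a)))  →  cons(b, cons(f(cons(b, m(cons(s(a), cons(b, a)), s(cons(a, b)), b)), cons(a, a)), cons(a, a)))   [R4 at 2.1.1]
2. cons(b, cons(f(cons(b, m(cons(s(a), cons(b, a)), s(cons(a, b)), b)), cons(a, a)), cons(a, a)))  →  cons(b, cons(f(cons(b, b), cons(a, a)), cons(a, a)))   [R7 at 2.1.1.2]
3. cons(b, cons(f(cons(b, b), cons(a, a)), cons(a, a)))  →  cons(b, cons(s(b), cons(a, a)))   [R3 at 2.1]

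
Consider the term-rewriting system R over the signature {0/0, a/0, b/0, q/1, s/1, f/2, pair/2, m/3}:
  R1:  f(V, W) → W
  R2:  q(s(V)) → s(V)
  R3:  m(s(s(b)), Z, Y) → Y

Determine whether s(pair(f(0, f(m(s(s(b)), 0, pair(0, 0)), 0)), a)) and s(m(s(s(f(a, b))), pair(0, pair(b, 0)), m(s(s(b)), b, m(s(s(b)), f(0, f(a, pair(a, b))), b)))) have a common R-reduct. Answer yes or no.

no — NF(t₁) = s(pair(0, a)), NF(t₂) = s(b)

Reduce t₁ = s(pair(f(0, f(m(s(s(b)), 0, pair(0, 0)), 0)), a)):
1. s(pair(f(0, f(m(s(s(b)), 0, pair(0, 0)), 0)), a))  →  s(pair(f(m(s(s(b)), 0, pair(0, 0)), 0), a))   [R1 at 1.1]
2. s(pair(f(m(s(s(b)), 0, pair(0, 0)), 0), a))  →  s(pair(0, a))   [R1 at 1.1]

Reduce t₂ = s(m(s(s(f(a, b))), pair(0, pair(b, 0)), m(s(s(b)), b, m(s(s(b)), f(0, f(a, pair(a, b))), b)))):
1. s(m(s(s(f(a, b))), pair(0, pair(b, 0)), m(s(s(b)), b, m(s(s(b)), f(0, f(a, pair(a, b))), b))))  →  s(m(s(s(b)), pair(0, pair(b, 0)), m(s(s(b)), b, m(s(s(b)), f(0, f(a, pair(a, b))), b))))   [R1 at 1.1.1.1]
2. s(m(s(s(b)), pair(0, pair(b, 0)), m(s(s(b)), b, m(s(s(b)), f(0, f(a, pair(a, b))), b))))  →  s(m(s(s(b)), b, m(s(s(b)), f(0, f(a, pair(a, b))), b)))   [R3 at 1]
3. s(m(s(s(b)), b, m(s(s(b)), f(0, f(a, pair(a, b))), b)))  →  s(m(s(s(b)), f(0, f(a, pair(a, b))), b))   [R3 at 1]
4. s(m(s(s(b)), f(0, f(a, pair(a, b))), b))  →  s(b)   [R3 at 1]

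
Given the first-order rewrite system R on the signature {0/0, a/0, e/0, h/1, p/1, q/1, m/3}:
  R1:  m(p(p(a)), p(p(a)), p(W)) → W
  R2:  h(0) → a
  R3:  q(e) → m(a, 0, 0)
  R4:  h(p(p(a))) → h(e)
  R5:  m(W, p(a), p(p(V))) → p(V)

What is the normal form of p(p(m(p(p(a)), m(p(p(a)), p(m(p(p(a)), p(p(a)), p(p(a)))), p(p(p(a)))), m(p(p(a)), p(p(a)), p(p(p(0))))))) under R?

1. p(p(m(p(p(a)), m(p(p(a)), p(m(p(p(a)), p(p(a)), p(p(a)))), p(p(p(a)))), m(p(p(a)), p(p(a)), p(p(p(0)))))))  →  p(p(m(p(p(a)), m(p(p(a)), p(p(a)), p(p(p(a)))), m(p(p(a)), p(p(a)), p(p(p(0)))))))   [R1 at 1.1.2.2.1]
2. p(p(m(p(p(a)), m(p(p(a)), p(p(a)), p(p(p(a)))), m(p(p(a)), p(p(a)), p(p(p(0)))))))  →  p(p(m(p(p(a)), p(p(a)), m(p(p(a)), p(p(a)), p(p(p(0)))))))   [R1 at 1.1.2]
3. p(p(m(p(p(a)), p(p(a)), m(p(p(a)), p(p(a)), p(p(p(0)))))))  →  p(p(m(p(p(a)), p(p(a)), p(p(0)))))   [R1 at 1.1.3]
4. p(p(m(p(p(a)), p(p(a)), p(p(0)))))  →  p(p(p(0)))   [R1 at 1.1]

p(p(p(0)))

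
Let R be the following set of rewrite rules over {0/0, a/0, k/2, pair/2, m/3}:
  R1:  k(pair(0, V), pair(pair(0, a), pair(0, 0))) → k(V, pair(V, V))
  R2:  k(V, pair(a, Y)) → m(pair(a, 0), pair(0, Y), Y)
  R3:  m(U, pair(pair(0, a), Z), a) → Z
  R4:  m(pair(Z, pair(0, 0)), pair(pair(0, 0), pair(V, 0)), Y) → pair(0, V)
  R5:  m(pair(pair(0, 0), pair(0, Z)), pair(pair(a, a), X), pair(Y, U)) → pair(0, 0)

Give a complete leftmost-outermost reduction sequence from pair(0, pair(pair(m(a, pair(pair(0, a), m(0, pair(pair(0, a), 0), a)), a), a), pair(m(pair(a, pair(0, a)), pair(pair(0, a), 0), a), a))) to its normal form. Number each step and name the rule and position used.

1. pair(0, pair(pair(m(a, pair(pair(0, a), m(0, pair(pair(0, a), 0), a)), a), a), pair(m(pair(a, pair(0, a)), pair(pair(0, a), 0), a), a)))  →  pair(0, pair(pair(m(0, pair(pair(0, a), 0), a), a), pair(m(pair(a, pair(0, a)), pair(pair(0, a), 0), a), a)))   [R3 at 2.1.1]
2. pair(0, pair(pair(m(0, pair(pair(0, a), 0), a), a), pair(m(pair(a, pair(0, a)), pair(pair(0, a), 0), a), a)))  →  pair(0, pair(pair(0, a), pair(m(pair(a, pair(0, a)), pair(pair(0, a), 0), a), a)))   [R3 at 2.1.1]
3. pair(0, pair(pair(0, a), pair(m(pair(a, pair(0, a)), pair(pair(0, a), 0), a), a)))  →  pair(0, pair(pair(0, a), pair(0, a)))   [R3 at 2.2.1]

pair(0, pair(pair(0, a), pair(0, a)))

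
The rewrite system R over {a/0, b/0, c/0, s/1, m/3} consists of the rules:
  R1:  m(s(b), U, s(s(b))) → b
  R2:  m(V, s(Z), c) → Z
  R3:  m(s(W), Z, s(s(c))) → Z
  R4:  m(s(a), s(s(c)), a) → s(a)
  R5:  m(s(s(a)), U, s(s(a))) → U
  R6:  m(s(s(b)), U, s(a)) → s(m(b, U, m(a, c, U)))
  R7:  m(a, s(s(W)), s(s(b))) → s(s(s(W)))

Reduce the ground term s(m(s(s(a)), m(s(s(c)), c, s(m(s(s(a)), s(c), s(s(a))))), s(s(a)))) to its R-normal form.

1. s(m(s(s(a)), m(s(s(c)), c, s(m(s(s(a)), s(c), s(s(a))))), s(s(a))))  →  s(m(s(s(c)), c, s(m(s(s(a)), s(c), s(s(a))))))   [R5 at 1]
2. s(m(s(s(c)), c, s(m(s(s(a)), s(c), s(s(a))))))  →  s(m(s(s(c)), c, s(s(c))))   [R5 at 1.3.1]
3. s(m(s(s(c)), c, s(s(c))))  →  s(c)   [R3 at 1]

s(c)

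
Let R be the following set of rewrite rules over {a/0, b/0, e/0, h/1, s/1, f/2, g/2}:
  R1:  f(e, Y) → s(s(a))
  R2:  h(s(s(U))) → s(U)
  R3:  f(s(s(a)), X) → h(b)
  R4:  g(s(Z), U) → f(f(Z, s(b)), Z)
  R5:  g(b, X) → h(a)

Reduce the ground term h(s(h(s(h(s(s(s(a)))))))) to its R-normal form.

s(s(a))

1. h(s(h(s(h(s(s(s(a))))))))  →  h(s(h(s(s(s(a))))))   [R2 at 1.1.1.1]
2. h(s(h(s(s(s(a))))))  →  h(s(s(s(a))))   [R2 at 1.1]
3. h(s(s(s(a))))  →  s(s(a))   [R2 at ε]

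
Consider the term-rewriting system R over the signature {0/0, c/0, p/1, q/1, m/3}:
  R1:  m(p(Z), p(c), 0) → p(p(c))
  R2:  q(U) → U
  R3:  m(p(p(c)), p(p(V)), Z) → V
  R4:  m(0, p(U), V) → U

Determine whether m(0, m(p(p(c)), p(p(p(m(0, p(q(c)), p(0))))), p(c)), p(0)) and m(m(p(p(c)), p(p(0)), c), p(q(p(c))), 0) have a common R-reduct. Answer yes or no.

Reduce t₁ = m(0, m(p(p(c)), p(p(p(m(0, p(q(c)), p(0))))), p(c)), p(0)):
1. m(0, m(p(p(c)), p(p(p(m(0, p(q(c)), p(0))))), p(c)), p(0))  →  m(0, p(m(0, p(q(c)), p(0))), p(0))   [R3 at 2]
2. m(0, p(m(0, p(q(c)), p(0))), p(0))  →  m(0, p(q(c)), p(0))   [R4 at ε]
3. m(0, p(q(c)), p(0))  →  q(c)   [R4 at ε]
4. q(c)  →  c   [R2 at ε]

Reduce t₂ = m(m(p(p(c)), p(p(0)), c), p(q(p(c))), 0):
1. m(m(p(p(c)), p(p(0)), c), p(q(p(c))), 0)  →  m(0, p(q(p(c))), 0)   [R3 at 1]
2. m(0, p(q(p(c))), 0)  →  q(p(c))   [R4 at ε]
3. q(p(c))  →  p(c)   [R2 at ε]

no — NF(t₁) = c, NF(t₂) = p(c)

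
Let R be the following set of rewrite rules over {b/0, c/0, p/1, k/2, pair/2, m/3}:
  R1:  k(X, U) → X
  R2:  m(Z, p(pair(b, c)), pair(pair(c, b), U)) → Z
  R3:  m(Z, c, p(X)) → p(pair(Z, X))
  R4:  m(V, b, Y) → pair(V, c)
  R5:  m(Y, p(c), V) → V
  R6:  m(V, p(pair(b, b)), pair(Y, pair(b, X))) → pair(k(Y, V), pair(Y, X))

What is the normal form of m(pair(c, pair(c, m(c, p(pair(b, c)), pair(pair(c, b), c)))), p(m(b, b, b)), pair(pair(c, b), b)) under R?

pair(c, pair(c, c))

1. m(pair(c, pair(c, m(c, p(pair(b, c)), pair(pair(c, b), c)))), p(m(b, b, b)), pair(pair(c, b), b))  →  m(pair(c, pair(c, c)), p(m(b, b, b)), pair(pair(c, b), b))   [R2 at 1.2.2]
2. m(pair(c, pair(c, c)), p(m(b, b, b)), pair(pair(c, b), b))  →  m(pair(c, pair(c, c)), p(pair(b, c)), pair(pair(c, b), b))   [R4 at 2.1]
3. m(pair(c, pair(c, c)), p(pair(b, c)), pair(pair(c, b), b))  →  pair(c, pair(c, c))   [R2 at ε]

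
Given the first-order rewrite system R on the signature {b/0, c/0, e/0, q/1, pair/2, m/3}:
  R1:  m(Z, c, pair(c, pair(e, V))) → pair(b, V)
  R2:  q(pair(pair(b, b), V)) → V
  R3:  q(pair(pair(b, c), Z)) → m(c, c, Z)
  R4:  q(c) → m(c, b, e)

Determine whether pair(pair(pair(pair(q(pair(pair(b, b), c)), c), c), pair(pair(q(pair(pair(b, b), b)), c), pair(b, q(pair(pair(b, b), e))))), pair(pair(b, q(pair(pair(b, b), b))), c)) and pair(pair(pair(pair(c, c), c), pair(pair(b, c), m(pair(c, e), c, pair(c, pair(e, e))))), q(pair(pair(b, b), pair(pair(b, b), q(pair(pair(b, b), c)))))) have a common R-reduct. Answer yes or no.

Reduce t₁ = pair(pair(pair(pair(q(pair(pair(b, b), c)), c), c), pair(pair(q(pair(pair(b, b), b)), c), pair(b, q(pair(pair(b, b), e))))), pair(pair(b, q(pair(pair(b, b), b))), c)):
1. pair(pair(pair(pair(q(pair(pair(b, b), c)), c), c), pair(pair(q(pair(pair(b, b), b)), c), pair(b, q(pair(pair(b, b), e))))), pair(pair(b, q(pair(pair(b, b), b))), c))  →  pair(pair(pair(pair(c, c), c), pair(pair(q(pair(pair(b, b), b)), c), pair(b, q(pair(pair(b, b), e))))), pair(pair(b, q(pair(pair(b, b), b))), c))   [R2 at 1.1.1.1]
2. pair(pair(pair(pair(c, c), c), pair(pair(q(pair(pair(b, b), b)), c), pair(b, q(pair(pair(b, b), e))))), pair(pair(b, q(pair(pair(b, b), b))), c))  →  pair(pair(pair(pair(c, c), c), pair(pair(b, c), pair(b, q(pair(pair(b, b), e))))), pair(pair(b, q(pair(pair(b, b), b))), c))   [R2 at 1.2.1.1]
3. pair(pair(pair(pair(c, c), c), pair(pair(b, c), pair(b, q(pair(pair(b, b), e))))), pair(pair(b, q(pair(pair(b, b), b))), c))  →  pair(pair(pair(pair(c, c), c), pair(pair(b, c), pair(b, e))), pair(pair(b, q(pair(pair(b, b), b))), c))   [R2 at 1.2.2.2]
4. pair(pair(pair(pair(c, c), c), pair(pair(b, c), pair(b, e))), pair(pair(b, q(pair(pair(b, b), b))), c))  →  pair(pair(pair(pair(c, c), c), pair(pair(b, c), pair(b, e))), pair(pair(b, b), c))   [R2 at 2.1.2]

Reduce t₂ = pair(pair(pair(pair(c, c), c), pair(pair(b, c), m(pair(c, e), c, pair(c, pair(e, e))))), q(pair(pair(b, b), pair(pair(b, b), q(pair(pair(b, b), c)))))):
1. pair(pair(pair(pair(c, c), c), pair(pair(b, c), m(pair(c, e), c, pair(c, pair(e, e))))), q(pair(pair(b, b), pair(pair(b, b), q(pair(pair(b, b), c))))))  →  pair(pair(pair(pair(c, c), c), pair(pair(b, c), pair(b, e))), q(pair(pair(b, b), pair(pair(b, b), q(pair(pair(b, b), c))))))   [R1 at 1.2.2]
2. pair(pair(pair(pair(c, c), c), pair(pair(b, c), pair(b, e))), q(pair(pair(b, b), pair(pair(b, b), q(pair(pair(b, b), c))))))  →  pair(pair(pair(pair(c, c), c), pair(pair(b, c), pair(b, e))), pair(pair(b, b), q(pair(pair(b, b), c))))   [R2 at 2]
3. pair(pair(pair(pair(c, c), c), pair(pair(b, c), pair(b, e))), pair(pair(b, b), q(pair(pair(b, b), c))))  →  pair(pair(pair(pair(c, c), c), pair(pair(b, c), pair(b, e))), pair(pair(b, b), c))   [R2 at 2.2]

yes — NF(t₁) = pair(pair(pair(pair(c, c), c), pair(pair(b, c), pair(b, e))), pair(pair(b, b), c)), NF(t₂) = pair(pair(pair(pair(c, c), c), pair(pair(b, c), pair(b, e))), pair(pair(b, b), c))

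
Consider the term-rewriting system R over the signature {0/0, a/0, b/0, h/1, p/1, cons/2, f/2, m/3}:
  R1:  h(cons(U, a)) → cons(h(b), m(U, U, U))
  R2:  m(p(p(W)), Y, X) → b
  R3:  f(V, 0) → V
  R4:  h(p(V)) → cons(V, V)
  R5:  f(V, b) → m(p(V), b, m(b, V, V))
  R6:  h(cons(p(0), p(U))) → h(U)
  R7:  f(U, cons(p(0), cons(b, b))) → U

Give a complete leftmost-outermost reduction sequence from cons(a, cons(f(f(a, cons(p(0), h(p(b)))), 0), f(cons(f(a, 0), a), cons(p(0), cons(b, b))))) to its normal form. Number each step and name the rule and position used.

1. cons(a, cons(f(f(a, cons(p(0), h(p(b)))), 0), f(cons(f(a, 0), a), cons(p(0), cons(b, b)))))  →  cons(a, cons(f(a, cons(p(0), h(p(b)))), f(cons(f(a, 0), a), cons(p(0), cons(b, b)))))   [R3 at 2.1]
2. cons(a, cons(f(a, cons(p(0), h(p(b)))), f(cons(f(a, 0), a), cons(p(0), cons(b, b)))))  →  cons(a, cons(f(a, cons(p(0), cons(b, b))), f(cons(f(a, 0), a), cons(p(0), cons(b, b)))))   [R4 at 2.1.2.2]
3. cons(a, cons(f(a, cons(p(0), cons(b, b))), f(cons(f(a, 0), a), cons(p(0), cons(b, b)))))  →  cons(a, cons(a, f(cons(f(a, 0), a), cons(p(0), cons(b, b)))))   [R7 at 2.1]
4. cons(a, cons(a, f(cons(f(a, 0), a), cons(p(0), cons(b, b)))))  →  cons(a, cons(a, cons(f(a, 0), a)))   [R7 at 2.2]
5. cons(a, cons(a, cons(f(a, 0), a)))  →  cons(a, cons(a, cons(a, a)))   [R3 at 2.2.1]

cons(a, cons(a, cons(a, a)))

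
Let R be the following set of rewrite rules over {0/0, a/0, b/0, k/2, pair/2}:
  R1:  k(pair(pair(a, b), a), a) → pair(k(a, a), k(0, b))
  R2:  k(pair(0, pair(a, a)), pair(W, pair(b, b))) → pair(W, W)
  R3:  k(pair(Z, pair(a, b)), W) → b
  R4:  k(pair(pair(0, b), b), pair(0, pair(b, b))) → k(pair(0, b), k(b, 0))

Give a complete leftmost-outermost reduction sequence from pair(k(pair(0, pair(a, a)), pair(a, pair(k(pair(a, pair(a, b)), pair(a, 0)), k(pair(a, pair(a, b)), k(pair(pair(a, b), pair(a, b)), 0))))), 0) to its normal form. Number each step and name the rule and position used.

1. pair(k(pair(0, pair(a, a)), pair(a, pair(k(pair(a, pair(a, b)), pair(a, 0)), k(pair(a, pair(a, b)), k(pair(pair(a, b), pair(a, b)), 0))))), 0)  →  pair(k(pair(0, pair(a, a)), pair(a, pair(b, k(pair(a, pair(a, b)), k(pair(pair(a, b), pair(a, b)), 0))))), 0)   [R3 at 1.2.2.1]
2. pair(k(pair(0, pair(a, a)), pair(a, pair(b, k(pair(a, pair(a, b)), k(pair(pair(a, b), pair(a, b)), 0))))), 0)  →  pair(k(pair(0, pair(a, a)), pair(a, pair(b, b))), 0)   [R3 at 1.2.2.2]
3. pair(k(pair(0, pair(a, a)), pair(a, pair(b, b))), 0)  →  pair(pair(a, a), 0)   [R2 at 1]

pair(pair(a, a), 0)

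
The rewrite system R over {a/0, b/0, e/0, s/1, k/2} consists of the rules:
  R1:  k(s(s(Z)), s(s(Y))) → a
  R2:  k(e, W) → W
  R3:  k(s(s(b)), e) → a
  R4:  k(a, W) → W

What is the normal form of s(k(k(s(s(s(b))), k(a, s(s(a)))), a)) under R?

s(a)

1. s(k(k(s(s(s(b))), k(a, s(s(a)))), a))  →  s(k(k(s(s(s(b))), s(s(a))), a))   [R4 at 1.1.2]
2. s(k(k(s(s(s(b))), s(s(a))), a))  →  s(k(a, a))   [R1 at 1.1]
3. s(k(a, a))  →  s(a)   [R4 at 1]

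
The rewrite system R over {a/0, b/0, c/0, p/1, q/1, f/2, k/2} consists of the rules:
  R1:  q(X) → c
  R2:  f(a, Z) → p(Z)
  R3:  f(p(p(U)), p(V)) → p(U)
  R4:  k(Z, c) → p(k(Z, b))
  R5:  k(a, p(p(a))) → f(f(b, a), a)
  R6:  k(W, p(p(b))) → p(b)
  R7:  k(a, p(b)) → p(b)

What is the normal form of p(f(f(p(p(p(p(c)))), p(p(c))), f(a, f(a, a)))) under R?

p(p(p(c)))

1. p(f(f(p(p(p(p(c)))), p(p(c))), f(a, f(a, a))))  →  p(f(p(p(p(c))), f(a, f(a, a))))   [R3 at 1.1]
2. p(f(p(p(p(c))), f(a, f(a, a))))  →  p(f(p(p(p(c))), p(f(a, a))))   [R2 at 1.2]
3. p(f(p(p(p(c))), p(f(a, a))))  →  p(p(p(c)))   [R3 at 1]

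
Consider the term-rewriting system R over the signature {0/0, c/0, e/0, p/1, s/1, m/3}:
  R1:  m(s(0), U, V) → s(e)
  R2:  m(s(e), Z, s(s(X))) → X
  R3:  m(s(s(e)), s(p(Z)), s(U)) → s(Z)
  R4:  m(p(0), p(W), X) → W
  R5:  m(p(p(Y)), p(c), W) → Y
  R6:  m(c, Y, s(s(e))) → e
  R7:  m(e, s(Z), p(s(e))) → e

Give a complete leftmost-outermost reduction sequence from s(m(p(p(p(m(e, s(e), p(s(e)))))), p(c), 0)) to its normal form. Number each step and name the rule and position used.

s(p(e))

1. s(m(p(p(p(m(e, s(e), p(s(e)))))), p(c), 0))  →  s(p(m(e, s(e), p(s(e)))))   [R5 at 1]
2. s(p(m(e, s(e), p(s(e)))))  →  s(p(e))   [R7 at 1.1]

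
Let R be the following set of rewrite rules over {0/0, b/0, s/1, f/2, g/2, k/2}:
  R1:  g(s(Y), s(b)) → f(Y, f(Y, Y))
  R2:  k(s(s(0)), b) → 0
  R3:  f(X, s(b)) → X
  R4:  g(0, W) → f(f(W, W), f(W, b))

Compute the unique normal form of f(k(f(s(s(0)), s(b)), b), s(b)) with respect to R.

1. f(k(f(s(s(0)), s(b)), b), s(b))  →  k(f(s(s(0)), s(b)), b)   [R3 at ε]
2. k(f(s(s(0)), s(b)), b)  →  k(s(s(0)), b)   [R3 at 1]
3. k(s(s(0)), b)  →  0   [R2 at ε]

0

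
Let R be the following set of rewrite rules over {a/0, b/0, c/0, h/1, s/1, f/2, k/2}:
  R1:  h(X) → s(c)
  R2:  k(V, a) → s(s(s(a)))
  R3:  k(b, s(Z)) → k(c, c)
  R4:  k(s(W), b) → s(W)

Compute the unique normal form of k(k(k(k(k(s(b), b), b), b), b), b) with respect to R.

1. k(k(k(k(k(s(b), b), b), b), b), b)  →  k(k(k(k(s(b), b), b), b), b)   [R4 at 1.1.1.1]
2. k(k(k(k(s(b), b), b), b), b)  →  k(k(k(s(b), b), b), b)   [R4 at 1.1.1]
3. k(k(k(s(b), b), b), b)  →  k(k(s(b), b), b)   [R4 at 1.1]
4. k(k(s(b), b), b)  →  k(s(b), b)   [R4 at 1]
5. k(s(b), b)  →  s(b)   [R4 at ε]

s(b)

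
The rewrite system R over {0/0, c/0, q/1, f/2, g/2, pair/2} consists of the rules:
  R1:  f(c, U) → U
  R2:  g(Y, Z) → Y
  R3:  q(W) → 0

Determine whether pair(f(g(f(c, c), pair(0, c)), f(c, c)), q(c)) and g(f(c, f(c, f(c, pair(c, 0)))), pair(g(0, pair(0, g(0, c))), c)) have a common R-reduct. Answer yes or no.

yes — NF(t₁) = pair(c, 0), NF(t₂) = pair(c, 0)

Reduce t₁ = pair(f(g(f(c, c), pair(0, c)), f(c, c)), q(c)):
1. pair(f(g(f(c, c), pair(0, c)), f(c, c)), q(c))  →  pair(f(f(c, c), f(c, c)), q(c))   [R2 at 1.1]
2. pair(f(f(c, c), f(c, c)), q(c))  →  pair(f(c, f(c, c)), q(c))   [R1 at 1.1]
3. pair(f(c, f(c, c)), q(c))  →  pair(f(c, c), q(c))   [R1 at 1]
4. pair(f(c, c), q(c))  →  pair(c, q(c))   [R1 at 1]
5. pair(c, q(c))  →  pair(c, 0)   [R3 at 2]

Reduce t₂ = g(f(c, f(c, f(c, pair(c, 0)))), pair(g(0, pair(0, g(0, c))), c)):
1. g(f(c, f(c, f(c, pair(c, 0)))), pair(g(0, pair(0, g(0, c))), c))  →  f(c, f(c, f(c, pair(c, 0))))   [R2 at ε]
2. f(c, f(c, f(c, pair(c, 0))))  →  f(c, f(c, pair(c, 0)))   [R1 at ε]
3. f(c, f(c, pair(c, 0)))  →  f(c, pair(c, 0))   [R1 at ε]
4. f(c, pair(c, 0))  →  pair(c, 0)   [R1 at ε]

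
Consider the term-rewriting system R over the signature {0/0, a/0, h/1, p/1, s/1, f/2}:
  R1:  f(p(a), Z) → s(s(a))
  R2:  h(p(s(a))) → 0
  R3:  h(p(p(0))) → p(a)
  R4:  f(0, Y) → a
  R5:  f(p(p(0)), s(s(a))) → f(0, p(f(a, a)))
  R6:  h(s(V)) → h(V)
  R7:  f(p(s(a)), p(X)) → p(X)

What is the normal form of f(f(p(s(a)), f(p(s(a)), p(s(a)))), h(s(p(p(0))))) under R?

p(a)

1. f(f(p(s(a)), f(p(s(a)), p(s(a)))), h(s(p(p(0)))))  →  f(f(p(s(a)), p(s(a))), h(s(p(p(0)))))   [R7 at 1.2]
2. f(f(p(s(a)), p(s(a))), h(s(p(p(0)))))  →  f(p(s(a)), h(s(p(p(0)))))   [R7 at 1]
3. f(p(s(a)), h(s(p(p(0)))))  →  f(p(s(a)), h(p(p(0))))   [R6 at 2]
4. f(p(s(a)), h(p(p(0))))  →  f(p(s(a)), p(a))   [R3 at 2]
5. f(p(s(a)), p(a))  →  p(a)   [R7 at ε]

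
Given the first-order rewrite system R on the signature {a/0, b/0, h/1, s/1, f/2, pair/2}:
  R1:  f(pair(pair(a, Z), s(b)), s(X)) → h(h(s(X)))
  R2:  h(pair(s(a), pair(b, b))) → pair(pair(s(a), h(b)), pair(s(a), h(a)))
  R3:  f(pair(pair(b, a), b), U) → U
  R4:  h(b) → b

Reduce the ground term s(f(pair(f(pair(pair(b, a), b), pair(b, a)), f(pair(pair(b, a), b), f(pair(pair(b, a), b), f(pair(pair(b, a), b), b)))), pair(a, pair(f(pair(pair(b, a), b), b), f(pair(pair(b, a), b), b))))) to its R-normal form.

1. s(f(pair(f(pair(pair(b, a), b), pair(b, a)), f(pair(pair(b, a), b), f(pair(pair(b, a), b), f(pair(pair(b, a), b), b)))), pair(a, pair(f(pair(pair(b, a), b), b), f(pair(pair(b, a), b), b)))))  →  s(f(pair(pair(b, a), f(pair(pair(b, a), b), f(pair(pair(b, a), b), f(pair(pair(b, a), b), b)))), pair(a, pair(f(pair(pair(b, a), b), b), f(pair(pair(b, a), b), b)))))   [R3 at 1.1.1]
2. s(f(pair(pair(b, a), f(pair(pair(b, a), b), f(pair(pair(b, a), b), f(pair(pair(b, a), b), b)))), pair(a, pair(f(pair(pair(b, a), b), b), f(pair(pair(b, a), b), b)))))  →  s(f(pair(pair(b, a), f(pair(pair(b, a), b), f(pair(pair(b, a), b), b))), pair(a, pair(f(pair(pair(b, a), b), b), f(pair(pair(b, a), b), b)))))   [R3 at 1.1.2]
3. s(f(pair(pair(b, a), f(pair(pair(b, a), b), f(pair(pair(b, a), b), b))), pair(a, pair(f(pair(pair(b, a), b), b), f(pair(pair(b, a), b), b)))))  →  s(f(pair(pair(b, a), f(pair(pair(b, a), b), b)), pair(a, pair(f(pair(pair(b, a), b), b), f(pair(pair(b, a), b), b)))))   [R3 at 1.1.2]
4. s(f(pair(pair(b, a), f(pair(pair(b, a), b), b)), pair(a, pair(f(pair(pair(b, a), b), b), f(pair(pair(b, a), b), b)))))  →  s(f(pair(pair(b, a), b), pair(a, pair(f(pair(pair(b, a), b), b), f(pair(pair(b, a), b), b)))))   [R3 at 1.1.2]
5. s(f(pair(pair(b, a), b), pair(a, pair(f(pair(pair(b, a), b), b), f(pair(pair(b, a), b), b)))))  →  s(pair(a, pair(f(pair(pair(b, a), b), b), f(pair(pair(b, a), b), b))))   [R3 at 1]
6. s(pair(a, pair(f(pair(pair(b, a), b), b), f(pair(pair(b, a), b), b))))  →  s(pair(a, pair(b, f(pair(pair(b, a), b), b))))   [R3 at 1.2.1]
7. s(pair(a, pair(b, f(pair(pair(b, a), b), b))))  →  s(pair(a, pair(b, b)))   [R3 at 1.2.2]

s(pair(a, pair(b, b)))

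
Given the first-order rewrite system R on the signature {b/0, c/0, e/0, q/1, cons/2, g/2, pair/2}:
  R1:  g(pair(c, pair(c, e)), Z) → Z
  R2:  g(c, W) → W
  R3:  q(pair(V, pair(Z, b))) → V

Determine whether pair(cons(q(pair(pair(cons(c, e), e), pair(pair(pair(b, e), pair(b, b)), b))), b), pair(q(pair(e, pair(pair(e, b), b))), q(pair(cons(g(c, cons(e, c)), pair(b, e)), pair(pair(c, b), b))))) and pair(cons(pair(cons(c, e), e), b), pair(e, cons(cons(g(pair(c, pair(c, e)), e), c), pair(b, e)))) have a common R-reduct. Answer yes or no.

Reduce t₁ = pair(cons(q(pair(pair(cons(c, e), e), pair(pair(pair(b, e), pair(b, b)), b))), b), pair(q(pair(e, pair(pair(e, b), b))), q(pair(cons(g(c, cons(e, c)), pair(b, e)), pair(pair(c, b), b))))):
1. pair(cons(q(pair(pair(cons(c, e), e), pair(pair(pair(b, e), pair(b, b)), b))), b), pair(q(pair(e, pair(pair(e, b), b))), q(pair(cons(g(c, cons(e, c)), pair(b, e)), pair(pair(c, b), b)))))  →  pair(cons(pair(cons(c, e), e), b), pair(q(pair(e, pair(pair(e, b), b))), q(pair(cons(g(c, cons(e, c)), pair(b, e)), pair(pair(c, b), b)))))   [R3 at 1.1]
2. pair(cons(pair(cons(c, e), e), b), pair(q(pair(e, pair(pair(e, b), b))), q(pair(cons(g(c, cons(e, c)), pair(b, e)), pair(pair(c, b), b)))))  →  pair(cons(pair(cons(c, e), e), b), pair(e, q(pair(cons(g(c, cons(e, c)), pair(b, e)), pair(pair(c, b), b)))))   [R3 at 2.1]
3. pair(cons(pair(cons(c, e), e), b), pair(e, q(pair(cons(g(c, cons(e, c)), pair(b, e)), pair(pair(c, b), b)))))  →  pair(cons(pair(cons(c, e), e), b), pair(e, cons(g(c, cons(e, c)), pair(b, e))))   [R3 at 2.2]
4. pair(cons(pair(cons(c, e), e), b), pair(e, cons(g(c, cons(e, c)), pair(b, e))))  →  pair(cons(pair(cons(c, e), e), b), pair(e, cons(cons(e, c), pair(b, e))))   [R2 at 2.2.1]

Reduce t₂ = pair(cons(pair(cons(c, e), e), b), pair(e, cons(cons(g(pair(c, pair(c, e)), e), c), pair(b, e)))):
1. pair(cons(pair(cons(c, e), e), b), pair(e, cons(cons(g(pair(c, pair(c, e)), e), c), pair(b, e))))  →  pair(cons(pair(cons(c, e), e), b), pair(e, cons(cons(e, c), pair(b, e))))   [R1 at 2.2.1.1]

yes — NF(t₁) = pair(cons(pair(cons(c, e), e), b), pair(e, cons(cons(e, c), pair(b, e)))), NF(t₂) = pair(cons(pair(cons(c, e), e), b), pair(e, cons(cons(e, c), pair(b, e))))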